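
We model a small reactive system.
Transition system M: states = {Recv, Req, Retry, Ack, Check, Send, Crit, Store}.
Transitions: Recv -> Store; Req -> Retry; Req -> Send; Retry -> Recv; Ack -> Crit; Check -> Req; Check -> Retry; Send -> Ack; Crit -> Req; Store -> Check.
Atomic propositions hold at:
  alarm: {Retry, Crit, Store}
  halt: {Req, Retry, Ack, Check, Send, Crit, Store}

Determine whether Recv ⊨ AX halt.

Sat(AX halt) = {s : every successor in {Req, Retry, Ack, Check, Send, Crit, Store}} = {Recv, Req, Ack, Check, Send, Crit, Store}
Recv ∈ Sat(AX halt) = {Recv, Req, Ack, Check, Send, Crit, Store}, so the formula holds at Recv.

Yes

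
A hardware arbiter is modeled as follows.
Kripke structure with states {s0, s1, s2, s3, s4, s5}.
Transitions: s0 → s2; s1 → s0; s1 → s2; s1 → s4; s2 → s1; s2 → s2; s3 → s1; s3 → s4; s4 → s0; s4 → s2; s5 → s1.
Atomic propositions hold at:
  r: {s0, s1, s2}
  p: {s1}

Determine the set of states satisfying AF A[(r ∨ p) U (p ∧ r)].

{s1, s5}

Sat(r ∨ p) = {s0, s1, s2}
Sat(p ∧ r) = {s1}
A[(r ∨ p) U (p ∧ r)]: least fixpoint, start Z0 = Sat((p ∧ r)) = {s1}, add states in Sat(r ∨ p) with every successor in Z. Already a fixed point.
Sat(A[(r ∨ p) U (p ∧ r)]) = {s1}
AF A[(r ∨ p) U (p ∧ r)]: least fixpoint, start Z0 = {s1}, add states with every successor in Z. Z1 = {s1, s5}; fixed.
Sat(AF A[(r ∨ p) U (p ∧ r)]) = {s1, s5}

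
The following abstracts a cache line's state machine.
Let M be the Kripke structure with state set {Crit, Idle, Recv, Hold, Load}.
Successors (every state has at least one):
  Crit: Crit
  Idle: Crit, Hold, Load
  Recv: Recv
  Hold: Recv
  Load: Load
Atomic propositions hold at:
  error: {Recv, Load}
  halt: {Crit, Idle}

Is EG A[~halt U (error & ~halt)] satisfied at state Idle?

Sat(~halt) = {Recv, Hold, Load}
Sat(error & ~halt) = {Recv, Load}
A[~halt U (error & ~halt)]: least fixpoint, start Z0 = Sat((error & ~halt)) = {Recv, Load}, add states in Sat(~halt) with every successor in Z. Z1 = {Recv, Hold, Load}; fixed.
Sat(A[~halt U (error & ~halt)]) = {Recv, Hold, Load}
EG A[~halt U (error & ~halt)]: greatest fixpoint, start Z0 = {Recv, Hold, Load}, keep only states in Sat with some successor in Z. Already a fixed point.
Sat(EG A[~halt U (error & ~halt)]) = {Recv, Hold, Load}
Idle ∉ Sat(EG A[~halt U (error & ~halt)]) = {Recv, Hold, Load}, so the formula does not hold at Idle.

No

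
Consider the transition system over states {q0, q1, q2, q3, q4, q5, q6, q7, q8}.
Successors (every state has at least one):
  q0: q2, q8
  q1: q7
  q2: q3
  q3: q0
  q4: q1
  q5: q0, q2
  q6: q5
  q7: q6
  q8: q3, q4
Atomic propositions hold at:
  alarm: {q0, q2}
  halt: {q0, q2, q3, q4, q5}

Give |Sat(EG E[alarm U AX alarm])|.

Sat(AX alarm) = {s : every successor in {q0, q2}} = {q3, q5}
E[alarm U AX alarm]: least fixpoint, start Z0 = Sat(AX alarm) = {q3, q5}, add states in Sat(alarm) with some successor in Z. Z1 = {q2, q3, q5}; Z2 = {q0, q2, q3, q5}; fixed.
Sat(E[alarm U AX alarm]) = {q0, q2, q3, q5}
EG E[alarm U AX alarm]: greatest fixpoint, start Z0 = {q0, q2, q3, q5}, keep only states in Sat with some successor in Z. Already a fixed point.
Sat(EG E[alarm U AX alarm]) = {q0, q2, q3, q5}
|Sat(EG E[alarm U AX alarm])| = |{q0, q2, q3, q5}| = 4.

4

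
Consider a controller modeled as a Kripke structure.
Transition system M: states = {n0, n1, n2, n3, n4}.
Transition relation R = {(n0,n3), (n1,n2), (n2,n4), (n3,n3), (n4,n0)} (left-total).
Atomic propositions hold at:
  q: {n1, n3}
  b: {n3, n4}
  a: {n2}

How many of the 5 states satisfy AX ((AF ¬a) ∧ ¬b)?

2

Sat(¬a) = {n0, n1, n3, n4}
AF ¬a: least fixpoint, start Z0 = {n0, n1, n3, n4}, add states with every successor in Z. Z1 = {n0, n1, n2, n3, n4}; fixed.
Sat(AF ¬a) = {n0, n1, n2, n3, n4}
Sat(¬b) = {n0, n1, n2}
Sat((AF ¬a) ∧ ¬b) = {n0, n1, n2}
Sat(AX ((AF ¬a) ∧ ¬b)) = {s : every successor in {n0, n1, n2}} = {n1, n4}
|Sat(AX ((AF ¬a) ∧ ¬b))| = |{n1, n4}| = 2.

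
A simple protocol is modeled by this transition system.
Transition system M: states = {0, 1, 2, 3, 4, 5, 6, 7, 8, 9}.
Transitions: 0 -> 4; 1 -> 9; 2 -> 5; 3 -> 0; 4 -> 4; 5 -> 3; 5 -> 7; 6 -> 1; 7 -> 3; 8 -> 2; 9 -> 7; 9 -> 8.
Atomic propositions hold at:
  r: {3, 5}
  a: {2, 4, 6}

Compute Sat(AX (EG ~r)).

Sat(~r) = {0, 1, 2, 4, 6, 7, 8, 9}
EG ~r: greatest fixpoint, start Z0 = {0, 1, 2, 4, 6, 7, 8, 9}, keep only states in Sat with some successor in Z. Z1 = {0, 1, 4, 6, 8, 9}; Z2 = {0, 1, 4, 6, 9}; Z3 = {0, 1, 4, 6}; Z4 = {0, 4, 6}; Z5 = {0, 4}; fixed.
Sat(EG ~r) = {0, 4}
Sat(AX (EG ~r)) = {s : every successor in {0, 4}} = {0, 3, 4}

{0, 3, 4}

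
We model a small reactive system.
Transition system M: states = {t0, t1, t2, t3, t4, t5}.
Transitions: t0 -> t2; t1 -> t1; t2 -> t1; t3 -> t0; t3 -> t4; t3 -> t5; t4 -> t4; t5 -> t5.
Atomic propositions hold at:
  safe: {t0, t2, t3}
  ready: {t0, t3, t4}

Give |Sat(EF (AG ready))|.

2

AG ready: greatest fixpoint, start Z0 = {t0, t3, t4}, keep only states in Sat with every successor in Z. Z1 = {t4}; fixed.
Sat(AG ready) = {t4}
EF (AG ready): least fixpoint, start Z0 = {t4}, add states with some successor in Z. Z1 = {t3, t4}; fixed.
Sat(EF (AG ready)) = {t3, t4}
|Sat(EF (AG ready))| = |{t3, t4}| = 2.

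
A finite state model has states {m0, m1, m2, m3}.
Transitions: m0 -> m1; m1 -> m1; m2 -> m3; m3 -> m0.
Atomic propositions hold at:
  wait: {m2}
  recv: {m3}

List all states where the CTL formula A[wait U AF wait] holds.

AF wait: least fixpoint, start Z0 = {m2}, add states with every successor in Z. Already a fixed point.
Sat(AF wait) = {m2}
A[wait U AF wait]: least fixpoint, start Z0 = Sat(AF wait) = {m2}, add states in Sat(wait) with every successor in Z. Already a fixed point.
Sat(A[wait U AF wait]) = {m2}

{m2}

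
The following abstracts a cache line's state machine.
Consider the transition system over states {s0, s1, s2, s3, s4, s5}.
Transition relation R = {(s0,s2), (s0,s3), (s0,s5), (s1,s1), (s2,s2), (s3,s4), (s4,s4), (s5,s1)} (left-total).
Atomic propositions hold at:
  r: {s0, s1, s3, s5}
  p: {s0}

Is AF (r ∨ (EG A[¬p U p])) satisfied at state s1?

Yes

Sat(¬p) = {s1, s2, s3, s4, s5}
A[¬p U p]: least fixpoint, start Z0 = Sat(p) = {s0}, add states in Sat(¬p) with every successor in Z. Already a fixed point.
Sat(A[¬p U p]) = {s0}
EG A[¬p U p]: greatest fixpoint, start Z0 = {s0}, keep only states in Sat with some successor in Z. Z1 = ∅; fixed.
Sat(EG A[¬p U p]) = ∅
Sat(r ∨ (EG A[¬p U p])) = {s0, s1, s3, s5}
AF (r ∨ (EG A[¬p U p])): least fixpoint, start Z0 = {s0, s1, s3, s5}, add states with every successor in Z. Already a fixed point.
Sat(AF (r ∨ (EG A[¬p U p]))) = {s0, s1, s3, s5}
s1 ∈ Sat(AF (r ∨ (EG A[¬p U p]))) = {s0, s1, s3, s5}, so the formula holds at s1.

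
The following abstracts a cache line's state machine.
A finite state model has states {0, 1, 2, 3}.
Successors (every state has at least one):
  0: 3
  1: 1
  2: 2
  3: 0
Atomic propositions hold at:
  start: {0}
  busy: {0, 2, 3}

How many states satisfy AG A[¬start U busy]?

3

Sat(¬start) = {1, 2, 3}
A[¬start U busy]: least fixpoint, start Z0 = Sat(busy) = {0, 2, 3}, add states in Sat(¬start) with every successor in Z. Already a fixed point.
Sat(A[¬start U busy]) = {0, 2, 3}
AG A[¬start U busy]: greatest fixpoint, start Z0 = {0, 2, 3}, keep only states in Sat with every successor in Z. Already a fixed point.
Sat(AG A[¬start U busy]) = {0, 2, 3}
|Sat(AG A[¬start U busy])| = |{0, 2, 3}| = 3.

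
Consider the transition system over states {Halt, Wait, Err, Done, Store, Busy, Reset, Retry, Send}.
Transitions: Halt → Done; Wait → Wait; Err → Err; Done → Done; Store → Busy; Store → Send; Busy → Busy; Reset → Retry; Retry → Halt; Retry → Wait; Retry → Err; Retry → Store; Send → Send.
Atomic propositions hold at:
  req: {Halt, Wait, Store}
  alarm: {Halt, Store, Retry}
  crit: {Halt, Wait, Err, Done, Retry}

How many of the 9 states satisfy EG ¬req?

Sat(¬req) = {Err, Done, Busy, Reset, Retry, Send}
EG ¬req: greatest fixpoint, start Z0 = {Err, Done, Busy, Reset, Retry, Send}, keep only states in Sat with some successor in Z. Already a fixed point.
Sat(EG ¬req) = {Err, Done, Busy, Reset, Retry, Send}
|Sat(EG ¬req)| = |{Err, Done, Busy, Reset, Retry, Send}| = 6.

6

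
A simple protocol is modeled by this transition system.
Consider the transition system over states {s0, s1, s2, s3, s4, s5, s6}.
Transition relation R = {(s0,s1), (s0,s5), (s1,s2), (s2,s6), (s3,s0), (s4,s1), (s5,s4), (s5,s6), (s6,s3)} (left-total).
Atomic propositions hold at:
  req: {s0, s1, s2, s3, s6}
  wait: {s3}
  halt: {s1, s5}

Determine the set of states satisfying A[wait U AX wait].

Sat(AX wait) = {s : every successor in {s3}} = {s6}
A[wait U AX wait]: least fixpoint, start Z0 = Sat(AX wait) = {s6}, add states in Sat(wait) with every successor in Z. Already a fixed point.
Sat(A[wait U AX wait]) = {s6}

{s6}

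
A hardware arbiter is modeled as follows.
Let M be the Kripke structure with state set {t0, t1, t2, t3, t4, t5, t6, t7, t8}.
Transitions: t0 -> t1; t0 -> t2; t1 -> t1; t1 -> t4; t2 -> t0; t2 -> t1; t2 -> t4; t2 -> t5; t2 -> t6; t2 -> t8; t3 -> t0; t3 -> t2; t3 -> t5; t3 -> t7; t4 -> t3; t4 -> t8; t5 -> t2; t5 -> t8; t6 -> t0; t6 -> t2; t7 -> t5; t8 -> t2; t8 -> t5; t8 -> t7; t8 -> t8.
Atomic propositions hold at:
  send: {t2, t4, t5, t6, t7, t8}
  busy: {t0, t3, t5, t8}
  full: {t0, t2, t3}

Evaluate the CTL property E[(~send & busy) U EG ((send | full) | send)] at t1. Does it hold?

No

Sat(~send) = {t0, t1, t3}
Sat(~send & busy) = {t0, t3}
Sat(send | full) = {t0, t2, t3, t4, t5, t6, t7, t8}
Sat((send | full) | send) = {t0, t2, t3, t4, t5, t6, t7, t8}
EG ((send | full) | send): greatest fixpoint, start Z0 = {t0, t2, t3, t4, t5, t6, t7, t8}, keep only states in Sat with some successor in Z. Already a fixed point.
Sat(EG ((send | full) | send)) = {t0, t2, t3, t4, t5, t6, t7, t8}
E[(~send & busy) U EG ((send | full) | send)]: least fixpoint, start Z0 = Sat(EG ((send | full) | send)) = {t0, t2, t3, t4, t5, t6, t7, t8}, add states in Sat(~send & busy) with some successor in Z. Already a fixed point.
Sat(E[(~send & busy) U EG ((send | full) | send)]) = {t0, t2, t3, t4, t5, t6, t7, t8}
t1 ∉ Sat(E[(~send & busy) U EG ((send | full) | send)]) = {t0, t2, t3, t4, t5, t6, t7, t8}, so the formula does not hold at t1.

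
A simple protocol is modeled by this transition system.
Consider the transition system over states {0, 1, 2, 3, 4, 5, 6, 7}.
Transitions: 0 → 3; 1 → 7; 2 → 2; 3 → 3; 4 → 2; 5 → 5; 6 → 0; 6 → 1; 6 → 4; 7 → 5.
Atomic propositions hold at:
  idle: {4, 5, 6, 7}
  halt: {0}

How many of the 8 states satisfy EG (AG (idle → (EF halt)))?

EF halt: least fixpoint, start Z0 = {0}, add states with some successor in Z. Z1 = {0, 6}; fixed.
Sat(EF halt) = {0, 6}
Sat(idle → (EF halt)) = {0, 1, 2, 3, 6}
AG (idle → (EF halt)): greatest fixpoint, start Z0 = {0, 1, 2, 3, 6}, keep only states in Sat with every successor in Z. Z1 = {0, 2, 3}; fixed.
Sat(AG (idle → (EF halt))) = {0, 2, 3}
EG (AG (idle → (EF halt))): greatest fixpoint, start Z0 = {0, 2, 3}, keep only states in Sat with some successor in Z. Already a fixed point.
Sat(EG (AG (idle → (EF halt)))) = {0, 2, 3}
|Sat(EG (AG (idle → (EF halt))))| = |{0, 2, 3}| = 3.

3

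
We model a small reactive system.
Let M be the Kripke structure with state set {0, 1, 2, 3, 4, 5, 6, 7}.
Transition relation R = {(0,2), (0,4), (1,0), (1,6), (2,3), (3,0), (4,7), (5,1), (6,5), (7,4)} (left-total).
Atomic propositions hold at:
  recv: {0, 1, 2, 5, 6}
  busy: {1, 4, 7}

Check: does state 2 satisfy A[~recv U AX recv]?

No

Sat(~recv) = {3, 4, 7}
Sat(AX recv) = {s : every successor in {0, 1, 2, 5, 6}} = {1, 3, 5, 6}
A[~recv U AX recv]: least fixpoint, start Z0 = Sat(AX recv) = {1, 3, 5, 6}, add states in Sat(~recv) with every successor in Z. Already a fixed point.
Sat(A[~recv U AX recv]) = {1, 3, 5, 6}
2 ∉ Sat(A[~recv U AX recv]) = {1, 3, 5, 6}, so the formula does not hold at 2.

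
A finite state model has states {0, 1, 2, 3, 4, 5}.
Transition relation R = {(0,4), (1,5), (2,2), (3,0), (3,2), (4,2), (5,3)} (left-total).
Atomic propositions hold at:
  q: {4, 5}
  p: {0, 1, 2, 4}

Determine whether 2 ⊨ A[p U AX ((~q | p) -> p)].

Yes

Sat(~q) = {0, 1, 2, 3}
Sat(~q | p) = {0, 1, 2, 3, 4}
Sat((~q | p) -> p) = {0, 1, 2, 4, 5}
Sat(AX ((~q | p) -> p)) = {s : every successor in {0, 1, 2, 4, 5}} = {0, 1, 2, 3, 4}
A[p U AX ((~q | p) -> p)]: least fixpoint, start Z0 = Sat(AX ((~q | p) -> p)) = {0, 1, 2, 3, 4}, add states in Sat(p) with every successor in Z. Already a fixed point.
Sat(A[p U AX ((~q | p) -> p)]) = {0, 1, 2, 3, 4}
2 ∈ Sat(A[p U AX ((~q | p) -> p)]) = {0, 1, 2, 3, 4}, so the formula holds at 2.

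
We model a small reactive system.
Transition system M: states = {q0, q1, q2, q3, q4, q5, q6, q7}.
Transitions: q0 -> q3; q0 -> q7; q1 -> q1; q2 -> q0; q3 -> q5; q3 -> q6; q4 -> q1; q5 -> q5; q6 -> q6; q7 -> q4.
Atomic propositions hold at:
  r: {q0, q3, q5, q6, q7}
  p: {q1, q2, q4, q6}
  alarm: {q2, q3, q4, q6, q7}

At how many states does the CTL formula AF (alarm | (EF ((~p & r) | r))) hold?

7

Sat(~p) = {q0, q3, q5, q7}
Sat(~p & r) = {q0, q3, q5, q7}
Sat((~p & r) | r) = {q0, q3, q5, q6, q7}
EF ((~p & r) | r): least fixpoint, start Z0 = {q0, q3, q5, q6, q7}, add states with some successor in Z. Z1 = {q0, q2, q3, q5, q6, q7}; fixed.
Sat(EF ((~p & r) | r)) = {q0, q2, q3, q5, q6, q7}
Sat(alarm | (EF ((~p & r) | r))) = {q0, q2, q3, q4, q5, q6, q7}
AF (alarm | (EF ((~p & r) | r))): least fixpoint, start Z0 = {q0, q2, q3, q4, q5, q6, q7}, add states with every successor in Z. Already a fixed point.
Sat(AF (alarm | (EF ((~p & r) | r)))) = {q0, q2, q3, q4, q5, q6, q7}
|Sat(AF (alarm | (EF ((~p & r) | r))))| = |{q0, q2, q3, q4, q5, q6, q7}| = 7.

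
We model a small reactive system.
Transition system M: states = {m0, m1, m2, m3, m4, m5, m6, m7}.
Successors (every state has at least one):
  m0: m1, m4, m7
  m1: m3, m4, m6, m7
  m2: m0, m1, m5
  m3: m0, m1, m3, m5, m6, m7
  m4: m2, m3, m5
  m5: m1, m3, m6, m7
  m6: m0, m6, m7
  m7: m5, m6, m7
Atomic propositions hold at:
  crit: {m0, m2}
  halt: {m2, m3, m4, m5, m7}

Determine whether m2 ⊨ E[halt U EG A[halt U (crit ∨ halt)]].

Sat(crit ∨ halt) = {m0, m2, m3, m4, m5, m7}
A[halt U (crit ∨ halt)]: least fixpoint, start Z0 = Sat((crit ∨ halt)) = {m0, m2, m3, m4, m5, m7}, add states in Sat(halt) with every successor in Z. Already a fixed point.
Sat(A[halt U (crit ∨ halt)]) = {m0, m2, m3, m4, m5, m7}
EG A[halt U (crit ∨ halt)]: greatest fixpoint, start Z0 = {m0, m2, m3, m4, m5, m7}, keep only states in Sat with some successor in Z. Already a fixed point.
Sat(EG A[halt U (crit ∨ halt)]) = {m0, m2, m3, m4, m5, m7}
E[halt U EG A[halt U (crit ∨ halt)]]: least fixpoint, start Z0 = Sat(EG A[halt U (crit ∨ halt)]) = {m0, m2, m3, m4, m5, m7}, add states in Sat(halt) with some successor in Z. Already a fixed point.
Sat(E[halt U EG A[halt U (crit ∨ halt)]]) = {m0, m2, m3, m4, m5, m7}
m2 ∈ Sat(E[halt U EG A[halt U (crit ∨ halt)]]) = {m0, m2, m3, m4, m5, m7}, so the formula holds at m2.

Yes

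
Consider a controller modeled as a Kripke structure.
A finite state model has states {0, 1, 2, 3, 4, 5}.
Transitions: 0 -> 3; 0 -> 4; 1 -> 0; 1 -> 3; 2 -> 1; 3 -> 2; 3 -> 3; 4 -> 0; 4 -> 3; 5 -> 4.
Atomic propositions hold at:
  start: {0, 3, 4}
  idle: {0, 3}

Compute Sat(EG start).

{0, 3, 4}

EG start: greatest fixpoint, start Z0 = {0, 3, 4}, keep only states in Sat with some successor in Z. Already a fixed point.
Sat(EG start) = {0, 3, 4}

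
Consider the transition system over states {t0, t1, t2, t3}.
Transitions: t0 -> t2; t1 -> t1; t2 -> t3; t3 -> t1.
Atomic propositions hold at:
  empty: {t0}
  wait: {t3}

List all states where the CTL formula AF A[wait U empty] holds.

A[wait U empty]: least fixpoint, start Z0 = Sat(empty) = {t0}, add states in Sat(wait) with every successor in Z. Already a fixed point.
Sat(A[wait U empty]) = {t0}
AF A[wait U empty]: least fixpoint, start Z0 = {t0}, add states with every successor in Z. Already a fixed point.
Sat(AF A[wait U empty]) = {t0}

{t0}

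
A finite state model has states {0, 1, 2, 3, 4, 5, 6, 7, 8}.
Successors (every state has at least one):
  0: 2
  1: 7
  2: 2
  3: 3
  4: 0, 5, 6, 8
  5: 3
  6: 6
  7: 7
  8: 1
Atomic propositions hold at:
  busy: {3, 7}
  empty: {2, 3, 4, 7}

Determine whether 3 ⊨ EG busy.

Yes

EG busy: greatest fixpoint, start Z0 = {3, 7}, keep only states in Sat with some successor in Z. Already a fixed point.
Sat(EG busy) = {3, 7}
3 ∈ Sat(EG busy) = {3, 7}, so the formula holds at 3.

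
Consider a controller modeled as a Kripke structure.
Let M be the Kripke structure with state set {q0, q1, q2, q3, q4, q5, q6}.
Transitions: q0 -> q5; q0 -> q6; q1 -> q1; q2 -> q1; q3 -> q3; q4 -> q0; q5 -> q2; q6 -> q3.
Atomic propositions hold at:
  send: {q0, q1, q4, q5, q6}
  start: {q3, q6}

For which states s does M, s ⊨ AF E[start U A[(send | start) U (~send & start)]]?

Sat(send | start) = {q0, q1, q3, q4, q5, q6}
Sat(~send) = {q2, q3}
Sat(~send & start) = {q3}
A[(send | start) U (~send & start)]: least fixpoint, start Z0 = Sat((~send & start)) = {q3}, add states in Sat(send | start) with every successor in Z. Z1 = {q3, q6}; fixed.
Sat(A[(send | start) U (~send & start)]) = {q3, q6}
E[start U A[(send | start) U (~send & start)]]: least fixpoint, start Z0 = Sat(A[(send | start) U (~send & start)]) = {q3, q6}, add states in Sat(start) with some successor in Z. Already a fixed point.
Sat(E[start U A[(send | start) U (~send & start)]]) = {q3, q6}
AF E[start U A[(send | start) U (~send & start)]]: least fixpoint, start Z0 = {q3, q6}, add states with every successor in Z. Already a fixed point.
Sat(AF E[start U A[(send | start) U (~send & start)]]) = {q3, q6}

{q3, q6}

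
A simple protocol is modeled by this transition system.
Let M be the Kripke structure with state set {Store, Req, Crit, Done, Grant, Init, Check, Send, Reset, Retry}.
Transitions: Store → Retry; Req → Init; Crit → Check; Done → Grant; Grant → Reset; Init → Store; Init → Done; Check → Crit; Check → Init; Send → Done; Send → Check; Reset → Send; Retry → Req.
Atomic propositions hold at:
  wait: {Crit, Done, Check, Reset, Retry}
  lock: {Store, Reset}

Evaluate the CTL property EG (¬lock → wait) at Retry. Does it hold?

Sat(¬lock) = {Req, Crit, Done, Grant, Init, Check, Send, Retry}
Sat(¬lock → wait) = {Store, Crit, Done, Check, Reset, Retry}
EG (¬lock → wait): greatest fixpoint, start Z0 = {Store, Crit, Done, Check, Reset, Retry}, keep only states in Sat with some successor in Z. Z1 = {Store, Crit, Check}; Z2 = {Crit, Check}; fixed.
Sat(EG (¬lock → wait)) = {Crit, Check}
Retry ∉ Sat(EG (¬lock → wait)) = {Crit, Check}, so the formula does not hold at Retry.

No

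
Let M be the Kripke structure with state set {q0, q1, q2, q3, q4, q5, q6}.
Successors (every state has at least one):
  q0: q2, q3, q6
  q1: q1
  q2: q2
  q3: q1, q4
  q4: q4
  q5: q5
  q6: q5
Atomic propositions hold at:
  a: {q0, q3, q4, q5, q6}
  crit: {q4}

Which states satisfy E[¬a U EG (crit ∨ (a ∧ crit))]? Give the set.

Sat(¬a) = {q1, q2}
Sat(a ∧ crit) = {q4}
Sat(crit ∨ (a ∧ crit)) = {q4}
EG (crit ∨ (a ∧ crit)): greatest fixpoint, start Z0 = {q4}, keep only states in Sat with some successor in Z. Already a fixed point.
Sat(EG (crit ∨ (a ∧ crit))) = {q4}
E[¬a U EG (crit ∨ (a ∧ crit))]: least fixpoint, start Z0 = Sat(EG (crit ∨ (a ∧ crit))) = {q4}, add states in Sat(¬a) with some successor in Z. Already a fixed point.
Sat(E[¬a U EG (crit ∨ (a ∧ crit))]) = {q4}

{q4}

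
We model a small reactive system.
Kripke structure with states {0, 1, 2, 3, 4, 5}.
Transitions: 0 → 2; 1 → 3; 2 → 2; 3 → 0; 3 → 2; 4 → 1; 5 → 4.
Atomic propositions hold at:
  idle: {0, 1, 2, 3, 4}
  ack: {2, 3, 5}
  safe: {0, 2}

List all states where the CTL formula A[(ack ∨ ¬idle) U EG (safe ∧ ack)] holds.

{2}

Sat(¬idle) = {5}
Sat(ack ∨ ¬idle) = {2, 3, 5}
Sat(safe ∧ ack) = {2}
EG (safe ∧ ack): greatest fixpoint, start Z0 = {2}, keep only states in Sat with some successor in Z. Already a fixed point.
Sat(EG (safe ∧ ack)) = {2}
A[(ack ∨ ¬idle) U EG (safe ∧ ack)]: least fixpoint, start Z0 = Sat(EG (safe ∧ ack)) = {2}, add states in Sat(ack ∨ ¬idle) with every successor in Z. Already a fixed point.
Sat(A[(ack ∨ ¬idle) U EG (safe ∧ ack)]) = {2}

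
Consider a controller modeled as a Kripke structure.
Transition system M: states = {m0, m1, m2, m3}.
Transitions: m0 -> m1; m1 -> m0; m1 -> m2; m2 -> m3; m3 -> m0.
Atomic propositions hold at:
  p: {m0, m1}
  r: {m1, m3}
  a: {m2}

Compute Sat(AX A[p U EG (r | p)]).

Sat(r | p) = {m0, m1, m3}
EG (r | p): greatest fixpoint, start Z0 = {m0, m1, m3}, keep only states in Sat with some successor in Z. Already a fixed point.
Sat(EG (r | p)) = {m0, m1, m3}
A[p U EG (r | p)]: least fixpoint, start Z0 = Sat(EG (r | p)) = {m0, m1, m3}, add states in Sat(p) with every successor in Z. Already a fixed point.
Sat(A[p U EG (r | p)]) = {m0, m1, m3}
Sat(AX A[p U EG (r | p)]) = {s : every successor in {m0, m1, m3}} = {m0, m2, m3}

{m0, m2, m3}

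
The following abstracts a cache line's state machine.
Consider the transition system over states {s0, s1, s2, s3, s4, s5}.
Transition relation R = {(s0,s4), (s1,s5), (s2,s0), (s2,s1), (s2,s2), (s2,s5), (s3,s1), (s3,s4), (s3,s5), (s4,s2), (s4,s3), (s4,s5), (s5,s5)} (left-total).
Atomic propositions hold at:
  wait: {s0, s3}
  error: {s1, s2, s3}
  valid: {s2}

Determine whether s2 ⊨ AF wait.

No

AF wait: least fixpoint, start Z0 = {s0, s3}, add states with every successor in Z. Already a fixed point.
Sat(AF wait) = {s0, s3}
s2 ∉ Sat(AF wait) = {s0, s3}, so the formula does not hold at s2.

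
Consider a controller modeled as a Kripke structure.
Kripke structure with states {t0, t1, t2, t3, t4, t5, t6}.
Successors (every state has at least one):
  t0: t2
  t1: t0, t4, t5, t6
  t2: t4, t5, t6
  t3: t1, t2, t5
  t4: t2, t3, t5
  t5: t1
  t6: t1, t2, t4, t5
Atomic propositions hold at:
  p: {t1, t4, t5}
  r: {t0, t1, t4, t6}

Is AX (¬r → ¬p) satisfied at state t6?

Sat(¬r) = {t2, t3, t5}
Sat(¬p) = {t0, t2, t3, t6}
Sat(¬r → ¬p) = {t0, t1, t2, t3, t4, t6}
Sat(AX (¬r → ¬p)) = {s : every successor in {t0, t1, t2, t3, t4, t6}} = {t0, t5}
t6 ∉ Sat(AX (¬r → ¬p)) = {t0, t5}, so the formula does not hold at t6.

No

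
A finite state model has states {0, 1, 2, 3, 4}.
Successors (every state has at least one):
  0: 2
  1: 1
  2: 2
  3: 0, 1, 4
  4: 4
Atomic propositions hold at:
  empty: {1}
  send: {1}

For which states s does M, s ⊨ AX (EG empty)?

{1}

EG empty: greatest fixpoint, start Z0 = {1}, keep only states in Sat with some successor in Z. Already a fixed point.
Sat(EG empty) = {1}
Sat(AX (EG empty)) = {s : every successor in {1}} = {1}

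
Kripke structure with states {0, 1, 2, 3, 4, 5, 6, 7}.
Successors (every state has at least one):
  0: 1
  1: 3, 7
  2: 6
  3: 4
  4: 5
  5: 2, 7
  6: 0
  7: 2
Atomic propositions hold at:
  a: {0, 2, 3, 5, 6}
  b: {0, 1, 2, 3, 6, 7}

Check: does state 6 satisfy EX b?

Sat(EX b) = {s : some successor in {0, 1, 2, 3, 6, 7}} = {0, 1, 2, 5, 6, 7}
6 ∈ Sat(EX b) = {0, 1, 2, 5, 6, 7}, so the formula holds at 6.

Yes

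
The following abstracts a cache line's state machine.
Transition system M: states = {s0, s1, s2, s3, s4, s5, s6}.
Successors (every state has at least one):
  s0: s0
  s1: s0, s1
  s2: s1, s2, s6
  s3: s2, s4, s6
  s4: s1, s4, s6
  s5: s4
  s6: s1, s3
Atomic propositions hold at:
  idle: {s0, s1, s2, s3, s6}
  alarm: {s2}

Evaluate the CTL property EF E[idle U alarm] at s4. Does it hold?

E[idle U alarm]: least fixpoint, start Z0 = Sat(alarm) = {s2}, add states in Sat(idle) with some successor in Z. Z1 = {s2, s3}; Z2 = {s2, s3, s6}; fixed.
Sat(E[idle U alarm]) = {s2, s3, s6}
EF E[idle U alarm]: least fixpoint, start Z0 = {s2, s3, s6}, add states with some successor in Z. Z1 = {s2, s3, s4, s6}; Z2 = {s2, s3, s4, s5, s6}; fixed.
Sat(EF E[idle U alarm]) = {s2, s3, s4, s5, s6}
s4 ∈ Sat(EF E[idle U alarm]) = {s2, s3, s4, s5, s6}, so the formula holds at s4.

Yes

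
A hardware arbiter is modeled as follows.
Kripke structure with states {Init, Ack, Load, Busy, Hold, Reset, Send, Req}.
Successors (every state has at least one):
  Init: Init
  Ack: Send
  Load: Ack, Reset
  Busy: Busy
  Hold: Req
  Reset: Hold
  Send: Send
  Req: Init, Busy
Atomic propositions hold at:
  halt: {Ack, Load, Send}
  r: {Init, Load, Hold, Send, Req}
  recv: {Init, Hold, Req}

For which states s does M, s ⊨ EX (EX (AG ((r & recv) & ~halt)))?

Sat(r & recv) = {Init, Hold, Req}
Sat(~halt) = {Init, Busy, Hold, Reset, Req}
Sat((r & recv) & ~halt) = {Init, Hold, Req}
AG ((r & recv) & ~halt): greatest fixpoint, start Z0 = {Init, Hold, Req}, keep only states in Sat with every successor in Z. Z1 = {Init, Hold}; Z2 = {Init}; fixed.
Sat(AG ((r & recv) & ~halt)) = {Init}
Sat(EX (AG ((r & recv) & ~halt))) = {s : some successor in {Init}} = {Init, Req}
Sat(EX (EX (AG ((r & recv) & ~halt)))) = {s : some successor in {Init, Req}} = {Init, Hold, Req}

{Init, Hold, Req}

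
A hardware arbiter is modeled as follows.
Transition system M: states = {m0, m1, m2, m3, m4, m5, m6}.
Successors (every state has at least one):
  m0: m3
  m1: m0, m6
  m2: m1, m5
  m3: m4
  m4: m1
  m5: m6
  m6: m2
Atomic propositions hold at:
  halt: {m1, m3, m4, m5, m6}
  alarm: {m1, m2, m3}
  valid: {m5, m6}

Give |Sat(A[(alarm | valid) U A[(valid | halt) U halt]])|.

Sat(alarm | valid) = {m1, m2, m3, m5, m6}
Sat(valid | halt) = {m1, m3, m4, m5, m6}
A[(valid | halt) U halt]: least fixpoint, start Z0 = Sat(halt) = {m1, m3, m4, m5, m6}, add states in Sat(valid | halt) with every successor in Z. Already a fixed point.
Sat(A[(valid | halt) U halt]) = {m1, m3, m4, m5, m6}
A[(alarm | valid) U A[(valid | halt) U halt]]: least fixpoint, start Z0 = Sat(A[(valid | halt) U halt]) = {m1, m3, m4, m5, m6}, add states in Sat(alarm | valid) with every successor in Z. Z1 = {m1, m2, m3, m4, m5, m6}; fixed.
Sat(A[(alarm | valid) U A[(valid | halt) U halt]]) = {m1, m2, m3, m4, m5, m6}
|Sat(A[(alarm | valid) U A[(valid | halt) U halt]])| = |{m1, m2, m3, m4, m5, m6}| = 6.

6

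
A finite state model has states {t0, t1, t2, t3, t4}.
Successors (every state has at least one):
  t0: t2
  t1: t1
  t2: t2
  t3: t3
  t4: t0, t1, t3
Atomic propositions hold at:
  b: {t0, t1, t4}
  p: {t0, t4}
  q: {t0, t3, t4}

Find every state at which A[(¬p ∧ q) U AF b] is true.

Sat(¬p) = {t1, t2, t3}
Sat(¬p ∧ q) = {t3}
AF b: least fixpoint, start Z0 = {t0, t1, t4}, add states with every successor in Z. Already a fixed point.
Sat(AF b) = {t0, t1, t4}
A[(¬p ∧ q) U AF b]: least fixpoint, start Z0 = Sat(AF b) = {t0, t1, t4}, add states in Sat(¬p ∧ q) with every successor in Z. Already a fixed point.
Sat(A[(¬p ∧ q) U AF b]) = {t0, t1, t4}

{t0, t1, t4}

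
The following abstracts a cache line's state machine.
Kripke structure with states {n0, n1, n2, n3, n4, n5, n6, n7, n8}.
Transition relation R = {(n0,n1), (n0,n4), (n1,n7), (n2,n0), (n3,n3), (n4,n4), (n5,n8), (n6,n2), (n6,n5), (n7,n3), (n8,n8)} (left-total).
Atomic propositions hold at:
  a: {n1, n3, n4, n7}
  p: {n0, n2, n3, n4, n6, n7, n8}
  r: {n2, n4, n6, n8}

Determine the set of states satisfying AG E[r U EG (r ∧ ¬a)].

Sat(¬a) = {n0, n2, n5, n6, n8}
Sat(r ∧ ¬a) = {n2, n6, n8}
EG (r ∧ ¬a): greatest fixpoint, start Z0 = {n2, n6, n8}, keep only states in Sat with some successor in Z. Z1 = {n6, n8}; Z2 = {n8}; fixed.
Sat(EG (r ∧ ¬a)) = {n8}
E[r U EG (r ∧ ¬a)]: least fixpoint, start Z0 = Sat(EG (r ∧ ¬a)) = {n8}, add states in Sat(r) with some successor in Z. Already a fixed point.
Sat(E[r U EG (r ∧ ¬a)]) = {n8}
AG E[r U EG (r ∧ ¬a)]: greatest fixpoint, start Z0 = {n8}, keep only states in Sat with every successor in Z. Already a fixed point.
Sat(AG E[r U EG (r ∧ ¬a)]) = {n8}

{n8}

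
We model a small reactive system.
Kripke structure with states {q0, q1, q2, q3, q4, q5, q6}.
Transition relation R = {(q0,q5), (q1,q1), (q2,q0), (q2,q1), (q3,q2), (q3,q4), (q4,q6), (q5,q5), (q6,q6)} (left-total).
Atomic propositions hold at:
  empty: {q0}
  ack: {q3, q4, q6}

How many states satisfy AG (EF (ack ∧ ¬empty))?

Sat(¬empty) = {q1, q2, q3, q4, q5, q6}
Sat(ack ∧ ¬empty) = {q3, q4, q6}
EF (ack ∧ ¬empty): least fixpoint, start Z0 = {q3, q4, q6}, add states with some successor in Z. Already a fixed point.
Sat(EF (ack ∧ ¬empty)) = {q3, q4, q6}
AG (EF (ack ∧ ¬empty)): greatest fixpoint, start Z0 = {q3, q4, q6}, keep only states in Sat with every successor in Z. Z1 = {q4, q6}; fixed.
Sat(AG (EF (ack ∧ ¬empty))) = {q4, q6}
|Sat(AG (EF (ack ∧ ¬empty)))| = |{q4, q6}| = 2.

2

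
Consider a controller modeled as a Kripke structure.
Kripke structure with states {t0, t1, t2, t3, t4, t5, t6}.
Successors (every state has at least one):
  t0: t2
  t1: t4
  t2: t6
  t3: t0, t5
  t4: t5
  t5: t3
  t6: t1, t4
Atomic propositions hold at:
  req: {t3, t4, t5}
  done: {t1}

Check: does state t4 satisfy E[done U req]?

Yes

E[done U req]: least fixpoint, start Z0 = Sat(req) = {t3, t4, t5}, add states in Sat(done) with some successor in Z. Z1 = {t1, t3, t4, t5}; fixed.
Sat(E[done U req]) = {t1, t3, t4, t5}
t4 ∈ Sat(E[done U req]) = {t1, t3, t4, t5}, so the formula holds at t4.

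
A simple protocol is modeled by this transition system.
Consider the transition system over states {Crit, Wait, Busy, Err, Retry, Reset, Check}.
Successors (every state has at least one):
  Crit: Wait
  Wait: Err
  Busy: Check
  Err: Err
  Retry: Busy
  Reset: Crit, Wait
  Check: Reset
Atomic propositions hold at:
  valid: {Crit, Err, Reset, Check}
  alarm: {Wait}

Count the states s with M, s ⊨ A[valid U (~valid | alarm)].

6

Sat(~valid) = {Wait, Busy, Retry}
Sat(~valid | alarm) = {Wait, Busy, Retry}
A[valid U (~valid | alarm)]: least fixpoint, start Z0 = Sat((~valid | alarm)) = {Wait, Busy, Retry}, add states in Sat(valid) with every successor in Z. Z1 = {Crit, Wait, Busy, Retry}; Z2 = {Crit, Wait, Busy, Retry, Reset}; Z3 = {Crit, Wait, Busy, Retry, Reset, Check}; fixed.
Sat(A[valid U (~valid | alarm)]) = {Crit, Wait, Busy, Retry, Reset, Check}
|Sat(A[valid U (~valid | alarm)])| = |{Crit, Wait, Busy, Retry, Reset, Check}| = 6.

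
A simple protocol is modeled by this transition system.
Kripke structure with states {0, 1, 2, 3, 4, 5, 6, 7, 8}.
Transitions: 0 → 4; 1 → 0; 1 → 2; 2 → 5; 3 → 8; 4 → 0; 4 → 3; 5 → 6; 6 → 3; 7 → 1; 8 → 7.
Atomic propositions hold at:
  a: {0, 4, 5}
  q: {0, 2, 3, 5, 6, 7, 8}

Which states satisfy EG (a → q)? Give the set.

{1, 2, 3, 5, 6, 7, 8}

Sat(a → q) = {0, 1, 2, 3, 5, 6, 7, 8}
EG (a → q): greatest fixpoint, start Z0 = {0, 1, 2, 3, 5, 6, 7, 8}, keep only states in Sat with some successor in Z. Z1 = {1, 2, 3, 5, 6, 7, 8}; fixed.
Sat(EG (a → q)) = {1, 2, 3, 5, 6, 7, 8}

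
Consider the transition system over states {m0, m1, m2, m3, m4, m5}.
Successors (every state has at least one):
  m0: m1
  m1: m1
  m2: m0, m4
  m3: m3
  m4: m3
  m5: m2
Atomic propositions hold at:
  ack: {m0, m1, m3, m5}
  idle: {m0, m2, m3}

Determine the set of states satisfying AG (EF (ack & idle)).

{m3, m4}

Sat(ack & idle) = {m0, m3}
EF (ack & idle): least fixpoint, start Z0 = {m0, m3}, add states with some successor in Z. Z1 = {m0, m2, m3, m4}; Z2 = {m0, m2, m3, m4, m5}; fixed.
Sat(EF (ack & idle)) = {m0, m2, m3, m4, m5}
AG (EF (ack & idle)): greatest fixpoint, start Z0 = {m0, m2, m3, m4, m5}, keep only states in Sat with every successor in Z. Z1 = {m2, m3, m4, m5}; Z2 = {m3, m4, m5}; Z3 = {m3, m4}; fixed.
Sat(AG (EF (ack & idle))) = {m3, m4}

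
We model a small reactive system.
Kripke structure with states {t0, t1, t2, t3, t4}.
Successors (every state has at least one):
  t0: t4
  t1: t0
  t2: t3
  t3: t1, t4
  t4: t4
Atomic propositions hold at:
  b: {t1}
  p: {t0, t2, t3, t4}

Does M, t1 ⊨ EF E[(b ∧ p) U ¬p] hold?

Sat(b ∧ p) = ∅
Sat(¬p) = {t1}
E[(b ∧ p) U ¬p]: least fixpoint, start Z0 = Sat(¬p) = {t1}, add states in Sat(b ∧ p) with some successor in Z. Already a fixed point.
Sat(E[(b ∧ p) U ¬p]) = {t1}
EF E[(b ∧ p) U ¬p]: least fixpoint, start Z0 = {t1}, add states with some successor in Z. Z1 = {t1, t3}; Z2 = {t1, t2, t3}; fixed.
Sat(EF E[(b ∧ p) U ¬p]) = {t1, t2, t3}
t1 ∈ Sat(EF E[(b ∧ p) U ¬p]) = {t1, t2, t3}, so the formula holds at t1.

Yes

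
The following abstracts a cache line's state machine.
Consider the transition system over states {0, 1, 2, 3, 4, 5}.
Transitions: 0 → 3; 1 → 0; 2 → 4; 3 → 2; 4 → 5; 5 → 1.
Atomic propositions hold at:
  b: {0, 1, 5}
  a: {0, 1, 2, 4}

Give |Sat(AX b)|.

Sat(AX b) = {s : every successor in {0, 1, 5}} = {1, 4, 5}
|Sat(AX b)| = |{1, 4, 5}| = 3.

3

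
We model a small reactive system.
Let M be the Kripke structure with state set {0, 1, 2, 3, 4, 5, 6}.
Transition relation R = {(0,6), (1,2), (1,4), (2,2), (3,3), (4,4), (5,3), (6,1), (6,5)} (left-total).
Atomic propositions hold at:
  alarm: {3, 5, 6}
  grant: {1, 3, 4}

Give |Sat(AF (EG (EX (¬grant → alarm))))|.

Sat(¬grant) = {0, 2, 5, 6}
Sat(¬grant → alarm) = {1, 3, 4, 5, 6}
Sat(EX (¬grant → alarm)) = {s : some successor in {1, 3, 4, 5, 6}} = {0, 1, 3, 4, 5, 6}
EG (EX (¬grant → alarm)): greatest fixpoint, start Z0 = {0, 1, 3, 4, 5, 6}, keep only states in Sat with some successor in Z. Already a fixed point.
Sat(EG (EX (¬grant → alarm))) = {0, 1, 3, 4, 5, 6}
AF (EG (EX (¬grant → alarm))): least fixpoint, start Z0 = {0, 1, 3, 4, 5, 6}, add states with every successor in Z. Already a fixed point.
Sat(AF (EG (EX (¬grant → alarm)))) = {0, 1, 3, 4, 5, 6}
|Sat(AF (EG (EX (¬grant → alarm))))| = |{0, 1, 3, 4, 5, 6}| = 6.

6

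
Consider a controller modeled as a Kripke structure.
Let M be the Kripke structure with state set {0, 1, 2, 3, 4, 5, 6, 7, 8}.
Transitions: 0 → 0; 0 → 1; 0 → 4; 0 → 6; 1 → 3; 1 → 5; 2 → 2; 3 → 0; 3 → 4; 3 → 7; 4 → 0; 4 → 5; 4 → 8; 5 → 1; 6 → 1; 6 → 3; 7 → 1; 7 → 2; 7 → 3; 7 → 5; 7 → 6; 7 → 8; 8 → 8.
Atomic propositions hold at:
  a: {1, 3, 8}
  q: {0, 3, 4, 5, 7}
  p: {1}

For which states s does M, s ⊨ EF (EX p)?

Sat(EX p) = {s : some successor in {1}} = {0, 5, 6, 7}
EF (EX p): least fixpoint, start Z0 = {0, 5, 6, 7}, add states with some successor in Z. Z1 = {0, 1, 3, 4, 5, 6, 7}; fixed.
Sat(EF (EX p)) = {0, 1, 3, 4, 5, 6, 7}

{0, 1, 3, 4, 5, 6, 7}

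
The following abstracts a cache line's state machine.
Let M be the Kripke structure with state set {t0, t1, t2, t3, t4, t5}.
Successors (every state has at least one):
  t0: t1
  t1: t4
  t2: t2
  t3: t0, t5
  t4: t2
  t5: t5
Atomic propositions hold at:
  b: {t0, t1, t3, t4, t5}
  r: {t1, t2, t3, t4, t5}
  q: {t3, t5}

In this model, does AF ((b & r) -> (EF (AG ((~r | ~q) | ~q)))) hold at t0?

Sat(b & r) = {t1, t3, t4, t5}
Sat(~r) = {t0}
Sat(~q) = {t0, t1, t2, t4}
Sat(~r | ~q) = {t0, t1, t2, t4}
Sat((~r | ~q) | ~q) = {t0, t1, t2, t4}
AG ((~r | ~q) | ~q): greatest fixpoint, start Z0 = {t0, t1, t2, t4}, keep only states in Sat with every successor in Z. Already a fixed point.
Sat(AG ((~r | ~q) | ~q)) = {t0, t1, t2, t4}
EF (AG ((~r | ~q) | ~q)): least fixpoint, start Z0 = {t0, t1, t2, t4}, add states with some successor in Z. Z1 = {t0, t1, t2, t3, t4}; fixed.
Sat(EF (AG ((~r | ~q) | ~q))) = {t0, t1, t2, t3, t4}
Sat((b & r) -> (EF (AG ((~r | ~q) | ~q)))) = {t0, t1, t2, t3, t4}
AF ((b & r) -> (EF (AG ((~r | ~q) | ~q)))): least fixpoint, start Z0 = {t0, t1, t2, t3, t4}, add states with every successor in Z. Already a fixed point.
Sat(AF ((b & r) -> (EF (AG ((~r | ~q) | ~q))))) = {t0, t1, t2, t3, t4}
t0 ∈ Sat(AF ((b & r) -> (EF (AG ((~r | ~q) | ~q))))) = {t0, t1, t2, t3, t4}, so the formula holds at t0.

Yes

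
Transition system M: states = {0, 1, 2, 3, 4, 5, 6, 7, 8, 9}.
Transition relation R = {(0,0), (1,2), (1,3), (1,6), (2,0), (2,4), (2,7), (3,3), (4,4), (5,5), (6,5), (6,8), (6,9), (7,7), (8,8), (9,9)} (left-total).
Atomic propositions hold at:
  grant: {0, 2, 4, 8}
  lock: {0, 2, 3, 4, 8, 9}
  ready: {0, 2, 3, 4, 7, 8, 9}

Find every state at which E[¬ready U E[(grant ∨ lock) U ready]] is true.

{0, 1, 2, 3, 4, 6, 7, 8, 9}

Sat(¬ready) = {1, 5, 6}
Sat(grant ∨ lock) = {0, 2, 3, 4, 8, 9}
E[(grant ∨ lock) U ready]: least fixpoint, start Z0 = Sat(ready) = {0, 2, 3, 4, 7, 8, 9}, add states in Sat(grant ∨ lock) with some successor in Z. Already a fixed point.
Sat(E[(grant ∨ lock) U ready]) = {0, 2, 3, 4, 7, 8, 9}
E[¬ready U E[(grant ∨ lock) U ready]]: least fixpoint, start Z0 = Sat(E[(grant ∨ lock) U ready]) = {0, 2, 3, 4, 7, 8, 9}, add states in Sat(¬ready) with some successor in Z. Z1 = {0, 1, 2, 3, 4, 6, 7, 8, 9}; fixed.
Sat(E[¬ready U E[(grant ∨ lock) U ready]]) = {0, 1, 2, 3, 4, 6, 7, 8, 9}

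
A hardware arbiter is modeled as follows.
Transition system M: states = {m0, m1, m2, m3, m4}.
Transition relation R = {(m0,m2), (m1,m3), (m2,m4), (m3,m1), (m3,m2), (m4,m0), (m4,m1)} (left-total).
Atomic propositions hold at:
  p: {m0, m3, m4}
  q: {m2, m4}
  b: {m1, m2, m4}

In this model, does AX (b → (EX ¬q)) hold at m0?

Sat(¬q) = {m0, m1, m3}
Sat(EX ¬q) = {s : some successor in {m0, m1, m3}} = {m1, m3, m4}
Sat(b → (EX ¬q)) = {m0, m1, m3, m4}
Sat(AX (b → (EX ¬q))) = {s : every successor in {m0, m1, m3, m4}} = {m1, m2, m4}
m0 ∉ Sat(AX (b → (EX ¬q))) = {m1, m2, m4}, so the formula does not hold at m0.

No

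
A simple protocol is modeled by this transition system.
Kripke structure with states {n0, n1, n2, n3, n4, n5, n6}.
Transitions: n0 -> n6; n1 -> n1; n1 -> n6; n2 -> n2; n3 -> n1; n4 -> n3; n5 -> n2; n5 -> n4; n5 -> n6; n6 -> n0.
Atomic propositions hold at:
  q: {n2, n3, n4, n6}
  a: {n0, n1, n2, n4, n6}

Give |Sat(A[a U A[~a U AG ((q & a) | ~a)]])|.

1

Sat(~a) = {n3, n5}
Sat(q & a) = {n2, n4, n6}
Sat((q & a) | ~a) = {n2, n3, n4, n5, n6}
AG ((q & a) | ~a): greatest fixpoint, start Z0 = {n2, n3, n4, n5, n6}, keep only states in Sat with every successor in Z. Z1 = {n2, n4, n5}; Z2 = {n2}; fixed.
Sat(AG ((q & a) | ~a)) = {n2}
A[~a U AG ((q & a) | ~a)]: least fixpoint, start Z0 = Sat(AG ((q & a) | ~a)) = {n2}, add states in Sat(~a) with every successor in Z. Already a fixed point.
Sat(A[~a U AG ((q & a) | ~a)]) = {n2}
A[a U A[~a U AG ((q & a) | ~a)]]: least fixpoint, start Z0 = Sat(A[~a U AG ((q & a) | ~a)]) = {n2}, add states in Sat(a) with every successor in Z. Already a fixed point.
Sat(A[a U A[~a U AG ((q & a) | ~a)]]) = {n2}
|Sat(A[a U A[~a U AG ((q & a) | ~a)]])| = |{n2}| = 1.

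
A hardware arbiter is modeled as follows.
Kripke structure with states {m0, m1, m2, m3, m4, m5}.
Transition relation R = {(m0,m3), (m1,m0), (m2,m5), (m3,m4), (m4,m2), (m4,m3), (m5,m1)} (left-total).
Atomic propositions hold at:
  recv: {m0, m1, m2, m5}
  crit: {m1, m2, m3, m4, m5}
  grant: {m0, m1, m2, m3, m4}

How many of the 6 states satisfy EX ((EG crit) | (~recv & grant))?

3

EG crit: greatest fixpoint, start Z0 = {m1, m2, m3, m4, m5}, keep only states in Sat with some successor in Z. Z1 = {m2, m3, m4, m5}; Z2 = {m2, m3, m4}; Z3 = {m3, m4}; fixed.
Sat(EG crit) = {m3, m4}
Sat(~recv) = {m3, m4}
Sat(~recv & grant) = {m3, m4}
Sat((EG crit) | (~recv & grant)) = {m3, m4}
Sat(EX ((EG crit) | (~recv & grant))) = {s : some successor in {m3, m4}} = {m0, m3, m4}
|Sat(EX ((EG crit) | (~recv & grant)))| = |{m0, m3, m4}| = 3.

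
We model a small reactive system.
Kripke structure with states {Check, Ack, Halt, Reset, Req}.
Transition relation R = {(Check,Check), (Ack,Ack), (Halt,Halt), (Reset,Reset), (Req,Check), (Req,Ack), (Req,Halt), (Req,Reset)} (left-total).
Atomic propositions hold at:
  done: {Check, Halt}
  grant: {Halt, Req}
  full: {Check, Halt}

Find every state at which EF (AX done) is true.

{Check, Halt, Req}

Sat(AX done) = {s : every successor in {Check, Halt}} = {Check, Halt}
EF (AX done): least fixpoint, start Z0 = {Check, Halt}, add states with some successor in Z. Z1 = {Check, Halt, Req}; fixed.
Sat(EF (AX done)) = {Check, Halt, Req}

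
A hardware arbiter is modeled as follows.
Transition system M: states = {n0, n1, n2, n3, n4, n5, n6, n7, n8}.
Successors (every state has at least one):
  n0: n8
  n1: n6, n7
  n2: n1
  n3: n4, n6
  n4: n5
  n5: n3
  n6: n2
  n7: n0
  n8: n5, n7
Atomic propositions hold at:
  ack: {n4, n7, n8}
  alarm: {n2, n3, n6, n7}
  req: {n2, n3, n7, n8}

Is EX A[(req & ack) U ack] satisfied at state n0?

Yes

Sat(req & ack) = {n7, n8}
A[(req & ack) U ack]: least fixpoint, start Z0 = Sat(ack) = {n4, n7, n8}, add states in Sat(req & ack) with every successor in Z. Already a fixed point.
Sat(A[(req & ack) U ack]) = {n4, n7, n8}
Sat(EX A[(req & ack) U ack]) = {s : some successor in {n4, n7, n8}} = {n0, n1, n3, n8}
n0 ∈ Sat(EX A[(req & ack) U ack]) = {n0, n1, n3, n8}, so the formula holds at n0.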